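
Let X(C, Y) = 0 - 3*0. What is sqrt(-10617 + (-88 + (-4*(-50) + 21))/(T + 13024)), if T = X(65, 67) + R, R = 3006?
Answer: I*sqrt(55676566190)/2290 ≈ 103.04*I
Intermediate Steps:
X(C, Y) = 0 (X(C, Y) = 0 + 0 = 0)
T = 3006 (T = 0 + 3006 = 3006)
sqrt(-10617 + (-88 + (-4*(-50) + 21))/(T + 13024)) = sqrt(-10617 + (-88 + (-4*(-50) + 21))/(3006 + 13024)) = sqrt(-10617 + (-88 + (200 + 21))/16030) = sqrt(-10617 + (-88 + 221)*(1/16030)) = sqrt(-10617 + 133*(1/16030)) = sqrt(-10617 + 19/2290) = sqrt(-24312911/2290) = I*sqrt(55676566190)/2290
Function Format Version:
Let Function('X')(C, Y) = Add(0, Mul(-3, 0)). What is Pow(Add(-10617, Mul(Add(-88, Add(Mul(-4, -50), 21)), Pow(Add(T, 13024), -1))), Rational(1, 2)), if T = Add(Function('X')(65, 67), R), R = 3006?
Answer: Mul(Rational(1, 2290), I, Pow(55676566190, Rational(1, 2))) ≈ Mul(103.04, I)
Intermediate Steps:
Function('X')(C, Y) = 0 (Function('X')(C, Y) = Add(0, 0) = 0)
T = 3006 (T = Add(0, 3006) = 3006)
Pow(Add(-10617, Mul(Add(-88, Add(Mul(-4, -50), 21)), Pow(Add(T, 13024), -1))), Rational(1, 2)) = Pow(Add(-10617, Mul(Add(-88, Add(Mul(-4, -50), 21)), Pow(Add(3006, 13024), -1))), Rational(1, 2)) = Pow(Add(-10617, Mul(Add(-88, Add(200, 21)), Pow(16030, -1))), Rational(1, 2)) = Pow(Add(-10617, Mul(Add(-88, 221), Rational(1, 16030))), Rational(1, 2)) = Pow(Add(-10617, Mul(133, Rational(1, 16030))), Rational(1, 2)) = Pow(Add(-10617, Rational(19, 2290)), Rational(1, 2)) = Pow(Rational(-24312911, 2290), Rational(1, 2)) = Mul(Rational(1, 2290), I, Pow(55676566190, Rational(1, 2)))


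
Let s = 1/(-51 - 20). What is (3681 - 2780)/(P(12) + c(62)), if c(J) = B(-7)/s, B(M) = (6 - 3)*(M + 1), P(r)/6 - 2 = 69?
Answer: 901/1704 ≈ 0.52876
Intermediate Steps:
P(r) = 426 (P(r) = 12 + 6*69 = 12 + 414 = 426)
B(M) = 3 + 3*M (B(M) = 3*(1 + M) = 3 + 3*M)
s = -1/71 (s = 1/(-71) = -1/71 ≈ -0.014085)
c(J) = 1278 (c(J) = (3 + 3*(-7))/(-1/71) = (3 - 21)*(-71) = -18*(-71) = 1278)
(3681 - 2780)/(P(12) + c(62)) = (3681 - 2780)/(426 + 1278) = 901/1704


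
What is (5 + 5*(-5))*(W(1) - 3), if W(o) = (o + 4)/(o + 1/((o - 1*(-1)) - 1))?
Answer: 10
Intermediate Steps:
W(o) = (4 + o)/(o + 1/o) (W(o) = (4 + o)/(o + 1/((o + 1) - 1)) = (4 + o)/(o + 1/((1 + o) - 1)) = (4 + o)/(o + 1/o))
(5 + 5*(-5))*(W(1) - 3) = (5 + 5*(-5))*(1*(4 + 1)/(1 + 1²) - 3) = (5 - 25)*(1*5/(1 + 1) - 3) = -20*(1*5/2 - 3) = -20*(1*(½)*5 - 3) = -20*(5/2 - 3) = -20*(-½) = 10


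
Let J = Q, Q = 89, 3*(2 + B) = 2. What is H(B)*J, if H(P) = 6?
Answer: 534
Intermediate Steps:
B = -4/3 (B = -2 + (1/3)*2 = -2 + 2/3 = -4/3 ≈ -1.3333)
J = 89
H(B)*J = 6*89 = 534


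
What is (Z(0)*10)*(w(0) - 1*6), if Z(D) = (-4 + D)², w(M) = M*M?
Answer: -960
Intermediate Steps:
w(M) = M²
(Z(0)*10)*(w(0) - 1*6) = ((-4 + 0)²*10)*(0² - 1*6) = ((-4)²*10)*(0 - 6) = (16*10)*(-6) = 160*(-6) = -960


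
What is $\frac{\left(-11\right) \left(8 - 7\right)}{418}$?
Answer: $- \frac{1}{38} \approx -0.026316$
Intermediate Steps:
$\frac{\left(-11\right) \left(8 - 7\right)}{418} = \left(-11\right) 1 \cdot \frac{1}{418} = \left(-11\right) \frac{1}{418} = - \frac{1}{38}$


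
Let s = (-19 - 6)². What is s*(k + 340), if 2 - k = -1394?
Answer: 1085000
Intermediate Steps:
k = 1396 (k = 2 - 1*(-1394) = 2 + 1394 = 1396)
s = 625 (s = (-25)² = 625)
s*(k + 340) = 625*(1396 + 340) = 625*1736 = 1085000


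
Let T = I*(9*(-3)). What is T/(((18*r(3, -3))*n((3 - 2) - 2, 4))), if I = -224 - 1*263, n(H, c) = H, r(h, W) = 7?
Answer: -1461/14 ≈ -104.36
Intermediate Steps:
I = -487 (I = -224 - 263 = -487)
T = 13149 (T = -4383*(-3) = -487*(-27) = 13149)
T/(((18*r(3, -3))*n((3 - 2) - 2, 4))) = 13149/(((18*7)*((3 - 2) - 2))) = 13149/((126*(1 - 2))) = 13149/((126*(-1))) = 13149/(-126) = 13149*(-1/126) = -1461/14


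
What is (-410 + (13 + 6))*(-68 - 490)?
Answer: 218178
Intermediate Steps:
(-410 + (13 + 6))*(-68 - 490) = (-410 + 19)*(-558) = -391*(-558) = 218178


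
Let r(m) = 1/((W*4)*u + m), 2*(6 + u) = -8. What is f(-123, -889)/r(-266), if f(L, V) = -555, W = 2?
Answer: 192030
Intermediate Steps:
u = -10 (u = -6 + (1/2)*(-8) = -6 - 4 = -10)
r(m) = 1/(-80 + m) (r(m) = 1/((2*4)*(-10) + m) = 1/(8*(-10) + m) = 1/(-80 + m))
f(-123, -889)/r(-266) = -555/(1/(-80 - 266)) = -555/(1/(-346)) = -555/(-1/346) = -555*(-346) = 192030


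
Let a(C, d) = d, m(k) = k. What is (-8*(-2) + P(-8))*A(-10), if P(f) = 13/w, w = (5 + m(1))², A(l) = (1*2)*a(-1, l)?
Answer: -2945/9 ≈ -327.22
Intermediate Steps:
A(l) = 2*l (A(l) = (1*2)*l = 2*l)
w = 36 (w = (5 + 1)² = 6² = 36)
P(f) = 13/36
(-8*(-2) + P(-8))*A(-10) = (-8*(-2) + 13/36)*(2*(-10)) = (16 + 13/36)*(-20) = (589/36)*(-20) = -2945/9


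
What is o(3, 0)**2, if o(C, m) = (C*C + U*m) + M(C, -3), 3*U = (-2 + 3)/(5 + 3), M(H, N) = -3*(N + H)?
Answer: 81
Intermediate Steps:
M(H, N) = -3*H - 3*N (M(H, N) = -3*(H + N) = -3*H - 3*N)
U = 1/24 (U = ((-2 + 3)/(5 + 3))/3 = (1/8)/3 = (1*(1/8))/3 = (1/3)*(1/8) = 1/24 ≈ 0.041667)
o(C, m) = 9 + C**2 - 3*C + m/24 (o(C, m) = (C*C + m/24) + (-3*C - 3*(-3)) = (C**2 + m/24) + (-3*C + 9) = (C**2 + m/24) + (9 - 3*C) = 9 + C**2 - 3*C + m/24)
o(3, 0)**2 = (9 + 3**2 - 3*3 + (1/24)*0)**2 = (9 + 9 - 9 + 0)**2 = 9**2 = 81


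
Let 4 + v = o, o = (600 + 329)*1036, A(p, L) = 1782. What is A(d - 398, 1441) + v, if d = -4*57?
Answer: 964222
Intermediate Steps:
d = -228
o = 962444 (o = 929*1036 = 962444)
v = 962440 (v = -4 + 962444 = 962440)
A(d - 398, 1441) + v = 1782 + 962440 = 964222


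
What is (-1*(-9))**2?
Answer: 81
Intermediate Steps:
(-1*(-9))**2 = 9**2 = 81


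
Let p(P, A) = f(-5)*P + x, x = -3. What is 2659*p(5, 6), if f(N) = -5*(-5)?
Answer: 324398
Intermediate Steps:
f(N) = 25
p(P, A) = -3 + 25*P (p(P, A) = 25*P - 3 = -3 + 25*P)
2659*p(5, 6) = 2659*(-3 + 25*5) = 2659*(-3 + 125) = 2659*122 = 324398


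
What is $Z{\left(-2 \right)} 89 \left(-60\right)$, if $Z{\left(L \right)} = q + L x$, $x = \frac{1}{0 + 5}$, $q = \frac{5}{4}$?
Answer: $-4539$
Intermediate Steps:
$q = \frac{5}{4}$ ($q = 5 \cdot \frac{1}{4} = \frac{5}{4} \approx 1.25$)
$x = \frac{1}{5} \approx 0.2$
$Z{\left(L \right)} = \frac{5}{4} + \frac{L}{5}$ ($Z{\left(L \right)} = \frac{5}{4} + L \frac{1}{5} = \frac{5}{4} + \frac{L}{5}$)
$Z{\left(-2 \right)} 89 \left(-60\right) = \left(\frac{5}{4} + \frac{1}{5} \left(-2\right)\right) 89 \left(-60\right) = \left(\frac{5}{4} - \frac{2}{5}\right) 89 \left(-60\right) = \frac{17}{20} \cdot 89 \left(-60\right) = \frac{1513}{20} \left(-60\right) = -4539$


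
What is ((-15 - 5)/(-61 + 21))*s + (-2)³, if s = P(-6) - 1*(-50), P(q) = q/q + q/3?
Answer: 33/2 ≈ 16.500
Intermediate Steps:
P(q) = 1 + q/3 (P(q) = 1 + q*(⅓) = 1 + q/3)
s = 49 (s = (1 + (⅓)*(-6)) - 1*(-50) = (1 - 2) + 50 = -1 + 50 = 49)
((-15 - 5)/(-61 + 21))*s + (-2)³ = ((-15 - 5)/(-61 + 21))*49 + (-2)³ = -20/(-40)*49 - 8 = -20*(-1/40)*49 - 8 = (½)*49 - 8 = 49/2 - 8 = 33/2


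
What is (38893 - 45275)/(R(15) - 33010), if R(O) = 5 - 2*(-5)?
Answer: 6382/32995 ≈ 0.19342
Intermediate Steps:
R(O) = 15 (R(O) = 5 + 10 = 15)
(38893 - 45275)/(R(15) - 33010) = (38893 - 45275)/(15 - 33010) = -6382/(-32995) = -6382*(-1/32995) = 6382/32995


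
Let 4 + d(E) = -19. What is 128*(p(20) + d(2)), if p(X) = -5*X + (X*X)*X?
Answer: 1008256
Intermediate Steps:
d(E) = -23 (d(E) = -4 - 19 = -23)
p(X) = X³ - 5*X (p(X) = -5*X + X²*X = -5*X + X³ = X³ - 5*X)
128*(p(20) + d(2)) = 128*(20*(-5 + 20²) - 23) = 128*(20*(-5 + 400) - 23) = 128*(20*395 - 23) = 128*(7900 - 23) = 128*7877 = 1008256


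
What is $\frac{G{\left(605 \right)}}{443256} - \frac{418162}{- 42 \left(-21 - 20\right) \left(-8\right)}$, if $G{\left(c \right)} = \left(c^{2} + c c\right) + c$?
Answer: $\frac{185081317}{5782476} \approx 32.007$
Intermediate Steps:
$G{\left(c \right)} = c + 2 c^{2}$ ($G{\left(c \right)} = \left(c^{2} + c^{2}\right) + c = 2 c^{2} + c = c + 2 c^{2}$)
$\frac{G{\left(605 \right)}}{443256} - \frac{418162}{- 42 \left(-21 - 20\right) \left(-8\right)} = \frac{605 \left(1 + 2 \cdot 605\right)}{443256} - \frac{418162}{- 42 \left(-21 - 20\right) \left(-8\right)} = 605 \left(1 + 1210\right) \frac{1}{443256} - \frac{418162}{- 42 \left(-21 - 20\right) \left(-8\right)} = 605 \cdot 1211 \cdot \frac{1}{443256} - \frac{418162}{\left(-42\right) \left(-41\right) \left(-8\right)} = 732655 \cdot \frac{1}{443256} - \frac{418162}{1722 \left(-8\right)} = \frac{66605}{40296} - \frac{418162}{-13776} = \frac{66605}{40296} - - \frac{209081}{6888} = \frac{66605}{40296} + \frac{209081}{6888} = \frac{185081317}{5782476}$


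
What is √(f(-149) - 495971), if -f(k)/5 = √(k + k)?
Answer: √(-495971 - 5*I*√298) ≈ 0.061 - 704.25*I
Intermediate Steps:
f(k) = -5*√2*√k (f(k) = -5*√(k + k) = -5*√2*√k)
√(f(-149) - 495971) = √(-5*√2*√(-149) - 495971) = √(-5*√2*I*√149 - 495971) = √(-5*I*√298 - 495971) = √(-495971 - 5*I*√298)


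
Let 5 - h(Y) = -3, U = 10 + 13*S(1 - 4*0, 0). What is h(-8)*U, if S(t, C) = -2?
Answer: -128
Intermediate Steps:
U = -16 (U = 10 + 13*(-2) = 10 - 26 = -16)
h(Y) = 8 (h(Y) = 5 - 1*(-3) = 5 + 3 = 8)
h(-8)*U = 8*(-16) = -128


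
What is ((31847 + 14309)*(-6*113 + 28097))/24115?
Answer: 180793052/3445 ≈ 52480.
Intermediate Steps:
((31847 + 14309)*(-6*113 + 28097))/24115 = (46156*(-678 + 28097))*(1/24115) = (46156*27419)*(1/24115) = 1265551364*(1/24115) = 180793052/3445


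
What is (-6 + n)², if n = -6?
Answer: 144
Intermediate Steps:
(-6 + n)² = (-6 - 6)² = (-12)² = 144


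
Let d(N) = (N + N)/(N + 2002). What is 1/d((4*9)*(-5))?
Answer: -911/180 ≈ -5.0611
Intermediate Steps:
d(N) = 2*N/(2002 + N) (d(N) = (2*N)/(2002 + N) = 2*N/(2002 + N))
1/d((4*9)*(-5)) = 1/(2*((4*9)*(-5))/(2002 + (4*9)*(-5))) = 1/(2*(36*(-5))/(2002 + 36*(-5))) = 1/(2*(-180)/(2002 - 180)) = 1/(2*(-180)/1822) = 1/(2*(-180)*(1/1822)) = 1/(-180/911) = -911/180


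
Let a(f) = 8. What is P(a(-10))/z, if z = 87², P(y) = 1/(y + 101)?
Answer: 1/825021 ≈ 1.2121e-6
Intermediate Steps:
P(y) = 1/(101 + y)
z = 7569
P(a(-10))/z = 1/((101 + 8)*7569) = (1/7569)/109 = (1/109)*(1/7569) = 1/825021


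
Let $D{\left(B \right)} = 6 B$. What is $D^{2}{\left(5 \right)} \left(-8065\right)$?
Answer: $-7258500$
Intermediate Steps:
$D^{2}{\left(5 \right)} \left(-8065\right) = \left(6 \cdot 5\right)^{2} \left(-8065\right) = 30^{2} \left(-8065\right) = 900 \left(-8065\right) = -7258500$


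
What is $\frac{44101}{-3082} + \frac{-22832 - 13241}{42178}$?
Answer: $- \frac{492817241}{32498149} \approx -15.164$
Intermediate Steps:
$\frac{44101}{-3082} + \frac{-22832 - 13241}{42178} = 44101 \left(- \frac{1}{3082}\right) - \frac{36073}{42178} = - \frac{44101}{3082} - \frac{36073}{42178} = - \frac{492817241}{32498149}$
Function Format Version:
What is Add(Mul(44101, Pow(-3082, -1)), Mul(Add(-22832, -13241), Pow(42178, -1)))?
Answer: Rational(-492817241, 32498149) ≈ -15.164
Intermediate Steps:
Add(Mul(44101, Pow(-3082, -1)), Mul(Add(-22832, -13241), Pow(42178, -1))) = Add(Mul(44101, Rational(-1, 3082)), Mul(-36073, Rational(1, 42178))) = Add(Rational(-44101, 3082), Rational(-36073, 42178)) = Rational(-492817241, 32498149)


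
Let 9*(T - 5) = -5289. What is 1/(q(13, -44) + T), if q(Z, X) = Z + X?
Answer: -3/1841 ≈ -0.0016296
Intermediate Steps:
T = -1748/3 (T = 5 + (⅑)*(-5289) = 5 - 1763/3 = -1748/3 ≈ -582.67)
q(Z, X) = X + Z
1/(q(13, -44) + T) = 1/((-44 + 13) - 1748/3) = 1/(-31 - 1748/3) = 1/(-1841/3) = -3/1841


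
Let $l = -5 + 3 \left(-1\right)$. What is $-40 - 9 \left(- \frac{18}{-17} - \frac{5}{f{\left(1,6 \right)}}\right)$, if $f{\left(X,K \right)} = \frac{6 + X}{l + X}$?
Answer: $- \frac{1607}{17} \approx -94.529$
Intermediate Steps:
$l = -8$ ($l = -5 - 3 = -8$)
$f{\left(X,K \right)} = \frac{6 + X}{-8 + X}$
$-40 - 9 \left(- \frac{18}{-17} - \frac{5}{f{\left(1,6 \right)}}\right) = -40 - 9 \left(- \frac{18}{-17} - \frac{5}{\frac{1}{-8 + 1} \left(6 + 1\right)}\right) = -40 - 9 \left(\left(-18\right) \left(- \frac{1}{17}\right) - \frac{5}{\frac{1}{-7} \cdot 7}\right) = -40 - 9 \left(\frac{18}{17} - \frac{5}{\left(- \frac{1}{7}\right) 7}\right) = -40 - 9 \left(\frac{18}{17} - \frac{5}{-1}\right) = -40 - 9 \left(\frac{18}{17} - -5\right) = -40 - 9 \left(\frac{18}{17} + 5\right) = -40 - \frac{927}{17} = - \frac{1607}{17}$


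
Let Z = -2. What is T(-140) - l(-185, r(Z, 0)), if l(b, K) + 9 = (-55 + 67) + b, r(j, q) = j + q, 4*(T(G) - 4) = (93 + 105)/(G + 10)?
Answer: 48261/260 ≈ 185.62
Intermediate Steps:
T(G) = 4 + 99/(2*(10 + G)) (T(G) = 4 + ((93 + 105)/(G + 10))/4 = 4 + (198/(10 + G))/4 = 4 + 99/(2*(10 + G)))
l(b, K) = 3 + b (l(b, K) = -9 + ((-55 + 67) + b) = -9 + (12 + b) = 3 + b)
T(-140) - l(-185, r(Z, 0)) = (179 + 8*(-140))/(2*(10 - 140)) - (3 - 185) = (½)*(179 - 1120)/(-130) - 1*(-182) = (½)*(-1/130)*(-941) + 182 = 941/260 + 182 = 48261/260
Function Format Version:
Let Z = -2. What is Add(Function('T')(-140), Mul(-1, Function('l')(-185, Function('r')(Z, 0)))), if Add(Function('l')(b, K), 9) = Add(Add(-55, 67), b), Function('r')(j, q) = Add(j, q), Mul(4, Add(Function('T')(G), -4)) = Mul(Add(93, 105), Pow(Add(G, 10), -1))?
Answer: Rational(48261, 260) ≈ 185.62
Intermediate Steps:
Function('T')(G) = Add(4, Mul(Rational(99, 2), Pow(Add(10, G), -1))) (Function('T')(G) = Add(4, Mul(Rational(1, 4), Mul(Add(93, 105), Pow(Add(G, 10), -1)))) = Add(4, Mul(Rational(1, 4), Mul(198, Pow(Add(10, G), -1)))) = Add(4, Mul(Rational(99, 2), Pow(Add(10, G), -1))))
Function('l')(b, K) = Add(3, b) (Function('l')(b, K) = Add(-9, Add(Add(-55, 67), b)) = Add(-9, Add(12, b)) = Add(3, b))
Add(Function('T')(-140), Mul(-1, Function('l')(-185, Function('r')(Z, 0)))) = Add(Mul(Rational(1, 2), Pow(Add(10, -140), -1), Add(179, Mul(8, -140))), Mul(-1, Add(3, -185))) = Add(Mul(Rational(1, 2), Pow(-130, -1), Add(179, -1120)), Mul(-1, -182)) = Add(Mul(Rational(1, 2), Rational(-1, 130), -941), 182) = Add(Rational(941, 260), 182) = Rational(48261, 260)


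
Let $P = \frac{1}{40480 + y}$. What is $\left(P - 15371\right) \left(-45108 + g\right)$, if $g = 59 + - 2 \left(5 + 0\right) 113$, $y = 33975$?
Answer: $\frac{52849455140916}{74455} \approx 7.0982 \cdot 10^{8}$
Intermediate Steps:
$g = -1071$ ($g = 59 + \left(-2\right) 5 \cdot 113 = 59 - 1130 = -1071$)
$P = \frac{1}{74455}$ ($P = \frac{1}{40480 + 33975} = \frac{1}{74455} \approx 1.3431 \cdot 10^{-5}$)
$\left(P - 15371\right) \left(-45108 + g\right) = \left(\frac{1}{74455} - 15371\right) \left(-45108 - 1071\right) = \left(- \frac{1144447804}{74455}\right) \left(-46179\right) = \frac{52849455140916}{74455}$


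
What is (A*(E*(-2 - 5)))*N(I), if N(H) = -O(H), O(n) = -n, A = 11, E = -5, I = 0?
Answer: 0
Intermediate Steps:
N(H) = H (N(H) = -(-1)*H = H)
(A*(E*(-2 - 5)))*N(I) = (11*(-5*(-2 - 5)))*0 = (11*(-5*(-7)))*0 = (11*35)*0 = 385*0 = 0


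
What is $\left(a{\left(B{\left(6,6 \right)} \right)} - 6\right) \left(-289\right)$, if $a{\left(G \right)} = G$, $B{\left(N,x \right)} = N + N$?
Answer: $-1734$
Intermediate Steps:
$B{\left(N,x \right)} = 2 N$
$\left(a{\left(B{\left(6,6 \right)} \right)} - 6\right) \left(-289\right) = \left(2 \cdot 6 - 6\right) \left(-289\right) = \left(12 - 6\right) \left(-289\right) = 6 \left(-289\right) = -1734$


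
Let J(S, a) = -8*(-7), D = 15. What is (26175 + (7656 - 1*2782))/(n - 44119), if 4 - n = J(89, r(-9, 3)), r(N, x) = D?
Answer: -31049/44171 ≈ -0.70293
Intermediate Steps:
r(N, x) = 15
J(S, a) = 56
n = -52 (n = 4 - 1*56 = 4 - 56 = -52)
(26175 + (7656 - 1*2782))/(n - 44119) = (26175 + (7656 - 1*2782))/(-52 - 44119) = (26175 + (7656 - 2782))/(-44171) = (26175 + 4874)*(-1/44171) = 31049*(-1/44171) = -31049/44171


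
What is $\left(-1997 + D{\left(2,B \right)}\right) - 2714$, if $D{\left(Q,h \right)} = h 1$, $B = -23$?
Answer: $-4734$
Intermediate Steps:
$D{\left(Q,h \right)} = h$
$\left(-1997 + D{\left(2,B \right)}\right) - 2714 = \left(-1997 - 23\right) - 2714 = -2020 - 2714 = -4734$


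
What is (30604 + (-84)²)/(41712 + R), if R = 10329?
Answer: 37660/52041 ≈ 0.72366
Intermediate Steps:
(30604 + (-84)²)/(41712 + R) = (30604 + (-84)²)/(41712 + 10329) = (30604 + 7056)/52041 = 37660*(1/52041) = 37660/52041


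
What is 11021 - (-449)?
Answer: 11470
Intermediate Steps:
11021 - (-449) = 11021 - 1*(-449) = 11021 + 449 = 11470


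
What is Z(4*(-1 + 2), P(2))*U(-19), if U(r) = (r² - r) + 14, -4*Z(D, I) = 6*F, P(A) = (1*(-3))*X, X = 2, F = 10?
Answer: -5910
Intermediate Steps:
P(A) = -6 (P(A) = (1*(-3))*2 = -3*2 = -6)
Z(D, I) = -15 (Z(D, I) = -3*10/2 = -¼*60 = -15)
U(r) = 14 + r² - r
Z(4*(-1 + 2), P(2))*U(-19) = -15*(14 + (-19)² - 1*(-19)) = -15*(14 + 361 + 19) = -15*394 = -5910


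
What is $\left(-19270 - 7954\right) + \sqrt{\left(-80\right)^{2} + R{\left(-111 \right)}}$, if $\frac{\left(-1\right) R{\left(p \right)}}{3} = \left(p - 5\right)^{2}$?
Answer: $-27224 + 4 i \sqrt{2123} \approx -27224.0 + 184.3 i$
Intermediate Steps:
$R{\left(p \right)} = - 3 \left(-5 + p\right)^{2}$ ($R{\left(p \right)} = - 3 \left(p - 5\right)^{2} = - 3 \left(-5 + p\right)^{2}$)
$\left(-19270 - 7954\right) + \sqrt{\left(-80\right)^{2} + R{\left(-111 \right)}} = \left(-19270 - 7954\right) + \sqrt{\left(-80\right)^{2} - 3 \left(-5 - 111\right)^{2}} = \left(-19270 - 7954\right) + \sqrt{6400 - 3 \left(-116\right)^{2}} = -27224 + \sqrt{6400 - 40368} = -27224 + \sqrt{-33968} = -27224 + 4 i \sqrt{2123}$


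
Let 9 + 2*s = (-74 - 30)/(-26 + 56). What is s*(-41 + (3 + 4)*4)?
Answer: 2431/30 ≈ 81.033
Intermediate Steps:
s = -187/30 (s = -9/2 + ((-74 - 30)/(-26 + 56))/2 = -9/2 + (-104/30)/2 = -9/2 + (-104*1/30)/2 = -9/2 + (½)*(-52/15) = -9/2 - 26/15 = -187/30 ≈ -6.2333)
s*(-41 + (3 + 4)*4) = -187*(-41 + (3 + 4)*4)/30 = -187*(-41 + 7*4)/30 = -187*(-41 + 28)/30 = -187/30*(-13) = 2431/30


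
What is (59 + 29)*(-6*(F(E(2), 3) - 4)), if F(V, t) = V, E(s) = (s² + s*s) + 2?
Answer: -3168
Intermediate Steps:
E(s) = 2 + 2*s² (E(s) = (s² + s²) + 2 = 2*s² + 2 = 2 + 2*s²)
(59 + 29)*(-6*(F(E(2), 3) - 4)) = (59 + 29)*(-6*((2 + 2*2²) - 4)) = 88*(-6*((2 + 2*4) - 4)) = 88*(-6*((2 + 8) - 4)) = 88*(-6*(10 - 4)) = 88*(-6*6) = 88*(-36) = -3168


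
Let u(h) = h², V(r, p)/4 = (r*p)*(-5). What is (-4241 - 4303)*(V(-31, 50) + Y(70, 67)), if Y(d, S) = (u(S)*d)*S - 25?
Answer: -180144985440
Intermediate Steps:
V(r, p) = -20*p*r (V(r, p) = 4*((r*p)*(-5)) = 4*((p*r)*(-5)) = 4*(-5*p*r) = -20*p*r)
Y(d, S) = -25 + d*S³ (Y(d, S) = (S²*d)*S - 25 = (d*S²)*S - 25 = d*S³ - 25 = -25 + d*S³)
(-4241 - 4303)*(V(-31, 50) + Y(70, 67)) = (-4241 - 4303)*(-20*50*(-31) + (-25 + 70*67³)) = -8544*(31000 + (-25 + 70*300763)) = -8544*(31000 + (-25 + 21053410)) = -8544*(31000 + 21053385) = -8544*21084385 = -180144985440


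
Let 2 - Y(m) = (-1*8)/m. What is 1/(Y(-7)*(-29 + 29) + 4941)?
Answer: 1/4941 ≈ 0.00020239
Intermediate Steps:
Y(m) = 2 + 8/m (Y(m) = 2 - (-1*8)/m = 2 - (-8)/m = 2 + 8/m)
1/(Y(-7)*(-29 + 29) + 4941) = 1/((2 + 8/(-7))*(-29 + 29) + 4941) = 1/((2 + 8*(-⅐))*0 + 4941) = 1/((2 - 8/7)*0 + 4941) = 1/((6/7)*0 + 4941) = 1/(0 + 4941) = 1/4941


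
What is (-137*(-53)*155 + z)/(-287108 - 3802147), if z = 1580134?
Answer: -901863/1363085 ≈ -0.66163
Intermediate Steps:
(-137*(-53)*155 + z)/(-287108 - 3802147) = (-137*(-53)*155 + 1580134)/(-287108 - 3802147) = (7261*155 + 1580134)/(-4089255) = (1125455 + 1580134)*(-1/4089255) = 2705589*(-1/4089255) = -901863/1363085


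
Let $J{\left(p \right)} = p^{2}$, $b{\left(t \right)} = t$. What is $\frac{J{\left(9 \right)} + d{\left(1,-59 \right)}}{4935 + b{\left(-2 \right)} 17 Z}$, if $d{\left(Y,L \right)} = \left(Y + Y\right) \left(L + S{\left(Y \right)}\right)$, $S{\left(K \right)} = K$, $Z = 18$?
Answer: $- \frac{35}{4323} \approx -0.0080962$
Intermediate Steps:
$d{\left(Y,L \right)} = 2 Y \left(L + Y\right)$ ($d{\left(Y,L \right)} = \left(Y + Y\right) \left(L + Y\right) = 2 Y \left(L + Y\right)$)
$\frac{J{\left(9 \right)} + d{\left(1,-59 \right)}}{4935 + b{\left(-2 \right)} 17 Z} = \frac{9^{2} + 2 \cdot 1 \left(-59 + 1\right)}{4935 + \left(-2\right) 17 \cdot 18} = \frac{81 + 2 \cdot 1 \left(-58\right)}{4935 - 612} = \frac{81 - 116}{4935 - 612} = - \frac{35}{4323}$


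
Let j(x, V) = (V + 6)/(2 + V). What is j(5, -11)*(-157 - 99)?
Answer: -1280/9 ≈ -142.22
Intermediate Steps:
j(x, V) = (6 + V)/(2 + V)
j(5, -11)*(-157 - 99) = ((6 - 11)/(2 - 11))*(-157 - 99) = (-5/(-9))*(-256) = -⅑*(-5)*(-256) = (5/9)*(-256) = -1280/9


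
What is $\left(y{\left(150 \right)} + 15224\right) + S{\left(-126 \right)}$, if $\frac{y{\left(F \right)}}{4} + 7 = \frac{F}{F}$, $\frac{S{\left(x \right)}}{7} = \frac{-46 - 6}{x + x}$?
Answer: $\frac{136813}{9} \approx 15201.0$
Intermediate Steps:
$S{\left(x \right)} = - \frac{182}{x}$ ($S{\left(x \right)} = 7 \frac{-46 - 6}{x + x} = 7 \left(- \frac{52}{2 x}\right) = 7 \left(- 52 \frac{1}{2 x}\right) = 7 \left(- \frac{26}{x}\right) = - \frac{182}{x}$)
$y{\left(F \right)} = -24$ ($y{\left(F \right)} = -28 + 4 \frac{F}{F} = -28 + 4 \cdot 1 = -28 + 4 = -24$)
$\left(y{\left(150 \right)} + 15224\right) + S{\left(-126 \right)} = \left(-24 + 15224\right) - \frac{182}{-126} = 15200 - - \frac{13}{9} = 15200 + \frac{13}{9} = \frac{136813}{9}$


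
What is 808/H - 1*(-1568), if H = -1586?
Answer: 1243020/793 ≈ 1567.5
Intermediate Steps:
808/H - 1*(-1568) = 808/(-1586) - 1*(-1568) = 808*(-1/1586) + 1568 = -404/793 + 1568 = 1243020/793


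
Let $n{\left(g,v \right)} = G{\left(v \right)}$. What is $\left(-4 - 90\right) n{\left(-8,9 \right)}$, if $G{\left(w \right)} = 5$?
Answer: $-470$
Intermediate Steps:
$n{\left(g,v \right)} = 5$
$\left(-4 - 90\right) n{\left(-8,9 \right)} = \left(-4 - 90\right) 5 = \left(-94\right) 5 = -470$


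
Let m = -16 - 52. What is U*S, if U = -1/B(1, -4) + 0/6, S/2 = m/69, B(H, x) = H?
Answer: 136/69 ≈ 1.9710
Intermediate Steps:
m = -68
S = -136/69 (S = 2*(-68/69) = -136/69 ≈ -1.9710)
U = -1 (U = -1/1 + 0/6 = -1*1 + 0*(⅙) = -1 + 0 = -1)
U*S = -1*(-136/69) = 136/69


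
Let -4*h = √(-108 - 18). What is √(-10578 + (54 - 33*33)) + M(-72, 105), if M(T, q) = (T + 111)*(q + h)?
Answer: 4095 + 7*I*√237 - 117*I*√14/4 ≈ 4095.0 - 1.6798*I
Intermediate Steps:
h = -3*I*√14/4 (h = -√(-108 - 18)/4 = -3*I*√14/4 ≈ -2.8062*I)
M(T, q) = (111 + T)*(q - 3*I*√14/4) (M(T, q) = (T + 111)*(q - 3*I*√14/4) = (111 + T)*(q - 3*I*√14/4))
√(-10578 + (54 - 33*33)) + M(-72, 105) = √(-10578 + (54 - 33*33)) + (111*105 - 72*105 - 333*I*√14/4 - ¾*I*(-72)*√14) = √(-10578 + (54 - 1089)) + (11655 - 7560 - 333*I*√14/4 + 54*I*√14) = √(-10578 - 1035) + (4095 - 117*I*√14/4) = √(-11613) + (4095 - 117*I*√14/4) = 7*I*√237 + (4095 - 117*I*√14/4) = 4095 + 7*I*√237 - 117*I*√14/4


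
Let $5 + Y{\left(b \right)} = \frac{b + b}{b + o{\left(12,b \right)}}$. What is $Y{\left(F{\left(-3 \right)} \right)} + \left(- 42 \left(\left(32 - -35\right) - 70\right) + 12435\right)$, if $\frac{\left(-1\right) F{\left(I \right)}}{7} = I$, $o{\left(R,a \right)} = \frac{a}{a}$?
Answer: $\frac{138137}{11} \approx 12558.0$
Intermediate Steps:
$o{\left(R,a \right)} = 1$
$F{\left(I \right)} = - 7 I$
$Y{\left(b \right)} = -5 + \frac{2 b}{1 + b}$ ($Y{\left(b \right)} = -5 + \frac{b + b}{b + 1} = -5 + \frac{2 b}{1 + b}$)
$Y{\left(F{\left(-3 \right)} \right)} + \left(- 42 \left(\left(32 - -35\right) - 70\right) + 12435\right) = \frac{-5 - 3 \left(\left(-7\right) \left(-3\right)\right)}{1 - -21} + \left(- 42 \left(\left(32 - -35\right) - 70\right) + 12435\right) = \frac{-5 - 63}{1 + 21} + \left(- 42 \left(\left(32 + 35\right) - 70\right) + 12435\right) = \frac{-5 - 63}{22} + \left(- 42 \left(67 - 70\right) + 12435\right) = \frac{1}{22} \left(-68\right) + \left(\left(-42\right) \left(-3\right) + 12435\right) = - \frac{34}{11} + \left(126 + 12435\right) = - \frac{34}{11} + 12561 = \frac{138137}{11}$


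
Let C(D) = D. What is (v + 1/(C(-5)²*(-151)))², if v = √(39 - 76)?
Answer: (-1 + 3775*I*√37)²/14250625 ≈ -37.0 - 0.0032227*I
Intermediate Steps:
v = I*√37 (v = √(-37) = I*√37 ≈ 6.0828*I)
(v + 1/(C(-5)²*(-151)))² = (I*√37 + 1/((-5)²*(-151)))² = (I*√37 - 1/151/25)² = (I*√37 + (1/25)*(-1/151))² = (I*√37 - 1/3775)² = (-1/3775 + I*√37)²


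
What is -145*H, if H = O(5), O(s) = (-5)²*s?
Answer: -18125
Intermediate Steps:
O(s) = 25*s
H = 125 (H = 25*5 = 125)
-145*H = -145*125 = -18125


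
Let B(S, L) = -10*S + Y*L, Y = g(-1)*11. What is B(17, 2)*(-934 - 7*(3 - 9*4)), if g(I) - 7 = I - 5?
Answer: 104044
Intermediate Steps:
g(I) = 2 + I (g(I) = 7 + (I - 5) = 7 + (-5 + I) = 2 + I)
Y = 11 (Y = (2 - 1)*11 = 1*11 = 11)
B(S, L) = -10*S + 11*L
B(17, 2)*(-934 - 7*(3 - 9*4)) = (-10*17 + 11*2)*(-934 - 7*(3 - 9*4)) = (-170 + 22)*(-934 - 7*(3 - 1*36)) = -148*(-934 - 7*(3 - 36)) = -148*(-934 - 7*(-33)) = -148*(-934 + 231) = -148*(-703) = 104044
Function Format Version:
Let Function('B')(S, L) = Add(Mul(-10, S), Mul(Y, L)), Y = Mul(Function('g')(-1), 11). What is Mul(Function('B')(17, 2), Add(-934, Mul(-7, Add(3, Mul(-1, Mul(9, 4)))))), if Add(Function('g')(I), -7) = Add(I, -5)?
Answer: 104044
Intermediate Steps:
Function('g')(I) = Add(2, I) (Function('g')(I) = Add(7, Add(I, -5)) = Add(7, Add(-5, I)) = Add(2, I))
Y = 11 (Y = Mul(Add(2, -1), 11) = Mul(1, 11) = 11)
Function('B')(S, L) = Add(Mul(-10, S), Mul(11, L))
Mul(Function('B')(17, 2), Add(-934, Mul(-7, Add(3, Mul(-1, Mul(9, 4)))))) = Mul(Add(Mul(-10, 17), Mul(11, 2)), Add(-934, Mul(-7, Add(3, Mul(-1, Mul(9, 4)))))) = Mul(Add(-170, 22), Add(-934, Mul(-7, Add(3, Mul(-1, 36))))) = Mul(-148, Add(-934, Mul(-7, Add(3, -36)))) = Mul(-148, Add(-934, Mul(-7, -33))) = Mul(-148, Add(-934, 231)) = Mul(-148, -703) = 104044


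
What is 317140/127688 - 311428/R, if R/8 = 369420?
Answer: 28046789123/11792625240 ≈ 2.3783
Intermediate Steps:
R = 2955360 (R = 8*369420 = 2955360)
317140/127688 - 311428/R = 317140/127688 - 311428/2955360 = 317140*(1/127688) - 311428*1/2955360 = 79285/31922 - 77857/738840 = 28046789123/11792625240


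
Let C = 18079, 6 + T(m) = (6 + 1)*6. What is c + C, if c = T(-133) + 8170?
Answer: 26285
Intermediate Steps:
T(m) = 36 (T(m) = -6 + (6 + 1)*6 = -6 + 7*6 = -6 + 42 = 36)
c = 8206 (c = 36 + 8170 = 8206)
c + C = 8206 + 18079 = 26285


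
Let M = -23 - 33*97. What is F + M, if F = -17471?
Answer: -20695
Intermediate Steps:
M = -3224 (M = -23 - 3201 = -3224)
F + M = -17471 - 3224 = -20695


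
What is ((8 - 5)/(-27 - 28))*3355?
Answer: -183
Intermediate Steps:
((8 - 5)/(-27 - 28))*3355 = (3/(-55))*3355 = (3*(-1/55))*3355 = -3/55*3355 = -183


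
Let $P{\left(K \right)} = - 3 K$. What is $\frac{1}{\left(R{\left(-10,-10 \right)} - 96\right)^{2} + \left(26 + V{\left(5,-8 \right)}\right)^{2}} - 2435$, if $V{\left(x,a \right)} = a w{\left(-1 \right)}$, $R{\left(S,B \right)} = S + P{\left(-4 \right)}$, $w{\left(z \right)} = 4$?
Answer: $- \frac{21603319}{8872} \approx -2435.0$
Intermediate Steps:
$R{\left(S,B \right)} = 12 + S$ ($R{\left(S,B \right)} = S - -12 = S + 12 = 12 + S$)
$V{\left(x,a \right)} = 4 a$ ($V{\left(x,a \right)} = a 4 = 4 a$)
$\frac{1}{\left(R{\left(-10,-10 \right)} - 96\right)^{2} + \left(26 + V{\left(5,-8 \right)}\right)^{2}} - 2435 = \frac{1}{\left(\left(12 - 10\right) - 96\right)^{2} + \left(26 + 4 \left(-8\right)\right)^{2}} - 2435 = \frac{1}{\left(2 - 96\right)^{2} + \left(26 - 32\right)^{2}} - 2435 = \frac{1}{\left(-94\right)^{2} + \left(-6\right)^{2}} - 2435 = \frac{1}{8836 + 36} - 2435 = \frac{1}{8872} - 2435 = - \frac{21603319}{8872}$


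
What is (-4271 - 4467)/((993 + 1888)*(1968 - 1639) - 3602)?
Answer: -8738/944247 ≈ -0.0092539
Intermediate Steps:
(-4271 - 4467)/((993 + 1888)*(1968 - 1639) - 3602) = -8738/(2881*329 - 3602) = -8738/(947849 - 3602) = -8738/944247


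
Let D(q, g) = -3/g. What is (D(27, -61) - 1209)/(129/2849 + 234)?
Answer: -70034118/13558165 ≈ -5.1655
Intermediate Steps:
(D(27, -61) - 1209)/(129/2849 + 234) = (-3/(-61) - 1209)/(129/2849 + 234) = (-3*(-1/61) - 1209)/(129*(1/2849) + 234) = (3/61 - 1209)/(129/2849 + 234) = -73746/(61*666795/2849) = -73746/61*2849/666795 = -70034118/13558165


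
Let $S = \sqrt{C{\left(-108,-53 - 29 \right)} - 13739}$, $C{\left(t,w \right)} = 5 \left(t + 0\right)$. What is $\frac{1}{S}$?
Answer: $- \frac{i \sqrt{14279}}{14279} \approx - 0.0083686 i$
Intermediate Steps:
$C{\left(t,w \right)} = 5 t$
$S = i \sqrt{14279}$ ($S = \sqrt{5 \left(-108\right) - 13739} = \sqrt{-540 - 13739} = \sqrt{-14279} = i \sqrt{14279} \approx 119.49 i$)
$\frac{1}{S} = \frac{1}{i \sqrt{14279}} = - \frac{i \sqrt{14279}}{14279}$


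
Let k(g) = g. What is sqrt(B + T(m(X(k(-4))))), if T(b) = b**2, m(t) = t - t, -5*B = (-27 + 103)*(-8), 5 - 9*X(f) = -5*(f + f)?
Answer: 4*sqrt(190)/5 ≈ 11.027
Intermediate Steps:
X(f) = 5/9 + 10*f/9 (X(f) = 5/9 - (-5)*(f + f)/9 = 5/9 - (-5)*2*f/9 = 5/9 - (-10)*f/9 = 5/9 + 10*f/9)
B = 608/5 (B = -(-27 + 103)*(-8)/5 = -76*(-8)/5 = -1/5*(-608) = 608/5 ≈ 121.60)
m(t) = 0
sqrt(B + T(m(X(k(-4))))) = sqrt(608/5 + 0**2) = sqrt(608/5 + 0) = sqrt(608/5) = 4*sqrt(190)/5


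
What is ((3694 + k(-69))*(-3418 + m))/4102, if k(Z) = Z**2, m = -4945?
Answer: -70709165/4102 ≈ -17238.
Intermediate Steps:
((3694 + k(-69))*(-3418 + m))/4102 = ((3694 + (-69)**2)*(-3418 - 4945))/4102 = ((3694 + 4761)*(-8363))*(1/4102) = (8455*(-8363))*(1/4102) = -70709165*1/4102 = -70709165/4102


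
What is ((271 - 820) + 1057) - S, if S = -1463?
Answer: 1971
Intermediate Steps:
((271 - 820) + 1057) - S = ((271 - 820) + 1057) - 1*(-1463) = (-549 + 1057) + 1463 = 508 + 1463 = 1971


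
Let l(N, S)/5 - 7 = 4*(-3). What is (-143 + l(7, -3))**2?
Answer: 28224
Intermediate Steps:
l(N, S) = -25 (l(N, S) = 35 + 5*(4*(-3)) = 35 + 5*(-12) = 35 - 60 = -25)
(-143 + l(7, -3))**2 = (-143 - 25)**2 = (-168)**2 = 28224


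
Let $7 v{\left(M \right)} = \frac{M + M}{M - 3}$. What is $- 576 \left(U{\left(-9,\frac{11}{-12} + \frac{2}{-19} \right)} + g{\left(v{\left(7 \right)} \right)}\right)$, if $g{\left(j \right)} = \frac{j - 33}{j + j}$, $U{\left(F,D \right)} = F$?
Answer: $23904$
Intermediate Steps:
$v{\left(M \right)} = \frac{2 M}{7 \left(-3 + M\right)}$ ($v{\left(M \right)} = \frac{\left(M + M\right) \frac{1}{M - 3}}{7} = \frac{2 M \frac{1}{-3 + M}}{7} = \frac{2 M}{7 \left(-3 + M\right)}$)
$g{\left(j \right)} = \frac{-33 + j}{2 j}$
$- 576 \left(U{\left(-9,\frac{11}{-12} + \frac{2}{-19} \right)} + g{\left(v{\left(7 \right)} \right)}\right) = - 576 \left(-9 + \frac{-33 + \frac{2}{7} \cdot 7 \frac{1}{-3 + 7}}{2 \cdot \frac{2}{7} \cdot 7 \frac{1}{-3 + 7}}\right) = - 576 \left(-9 + \frac{-33 + \frac{2}{7} \cdot 7 \cdot \frac{1}{4}}{2 \cdot \frac{2}{7} \cdot 7 \cdot \frac{1}{4}}\right) = - 576 \left(-9 + \frac{\frac{1}{\frac{1}{2}} \left(-33 + \frac{1}{2}\right)}{2}\right) = - 576 \left(-9 + \frac{1}{2} \cdot 2 \left(- \frac{65}{2}\right)\right) = - 576 \left(-9 - \frac{65}{2}\right) = \left(-576\right) \left(- \frac{83}{2}\right) = 23904$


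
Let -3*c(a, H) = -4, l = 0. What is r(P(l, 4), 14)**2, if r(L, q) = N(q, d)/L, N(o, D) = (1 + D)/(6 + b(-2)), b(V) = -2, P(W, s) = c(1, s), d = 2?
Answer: 81/256 ≈ 0.31641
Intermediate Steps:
c(a, H) = 4/3 (c(a, H) = -1/3*(-4) = 4/3)
P(W, s) = 4/3
N(o, D) = 1/4 + D/4 (N(o, D) = (1 + D)/(6 - 2) = (1 + D)/4 = (1 + D)*(1/4) = 1/4 + D/4)
r(L, q) = 3/(4*L) (r(L, q) = (1/4 + (1/4)*2)/L = (1/4 + 1/2)/L = 3/(4*L))
r(P(l, 4), 14)**2 = (3/(4*(4/3)))**2 = ((3/4)*(3/4))**2 = (9/16)**2 = 81/256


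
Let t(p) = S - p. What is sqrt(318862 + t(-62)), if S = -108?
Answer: 36*sqrt(246) ≈ 564.64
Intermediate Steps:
t(p) = -108 - p
sqrt(318862 + t(-62)) = sqrt(318862 + (-108 - 1*(-62))) = sqrt(318862 + (-108 + 62)) = sqrt(318862 - 46) = sqrt(318816) = 36*sqrt(246)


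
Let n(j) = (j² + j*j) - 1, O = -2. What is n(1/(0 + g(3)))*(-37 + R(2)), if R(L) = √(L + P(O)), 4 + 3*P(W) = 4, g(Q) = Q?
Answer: 259/9 - 7*√2/9 ≈ 27.678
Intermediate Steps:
P(W) = 0 (P(W) = -4/3 + (⅓)*4 = -4/3 + 4/3 = 0)
n(j) = -1 + 2*j² (n(j) = (j² + j²) - 1 = 2*j² - 1 = -1 + 2*j²)
R(L) = √L (R(L) = √(L + 0) = √L)
n(1/(0 + g(3)))*(-37 + R(2)) = (-1 + 2*(1/(0 + 3))²)*(-37 + √2) = (-1 + 2*(1/3)²)*(-37 + √2) = (-1 + 2*(⅓)²)*(-37 + √2) = (-1 + 2*(⅑))*(-37 + √2) = (-1 + 2/9)*(-37 + √2) = -7*(-37 + √2)/9 = 259/9 - 7*√2/9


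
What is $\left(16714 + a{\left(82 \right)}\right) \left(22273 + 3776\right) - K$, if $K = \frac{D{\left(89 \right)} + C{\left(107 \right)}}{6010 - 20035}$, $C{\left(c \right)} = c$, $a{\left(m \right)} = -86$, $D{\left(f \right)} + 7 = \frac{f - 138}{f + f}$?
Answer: $\frac{360439757725717}{832150} \approx 4.3314 \cdot 10^{8}$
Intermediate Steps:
$D{\left(f \right)} = -7 + \frac{-138 + f}{2 f}$ ($D{\left(f \right)} = -7 + \frac{f - 138}{f + f} = -7 + \frac{-138 + f}{2 f}$)
$K = - \frac{5917}{832150}$ ($K = \frac{\left(- \frac{13}{2} - \frac{69}{89}\right) + 107}{6010 - 20035} = \frac{\left(- \frac{13}{2} - \frac{69}{89}\right) + 107}{-14025} = \left(\left(- \frac{13}{2} - \frac{69}{89}\right) + 107\right) \left(- \frac{1}{14025}\right) = \left(- \frac{1295}{178} + 107\right) \left(- \frac{1}{14025}\right) = \frac{17751}{178} \left(- \frac{1}{14025}\right) = - \frac{5917}{832150} \approx -0.0071105$)
$\left(16714 + a{\left(82 \right)}\right) \left(22273 + 3776\right) - K = \left(16714 - 86\right) \left(22273 + 3776\right) - - \frac{5917}{832150} = 16628 \cdot 26049 + \frac{5917}{832150} = 433142772 + \frac{5917}{832150} = \frac{360439757725717}{832150}$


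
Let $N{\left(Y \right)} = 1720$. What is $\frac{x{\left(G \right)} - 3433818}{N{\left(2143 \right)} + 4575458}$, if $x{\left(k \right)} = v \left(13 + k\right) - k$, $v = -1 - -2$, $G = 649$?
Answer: $- \frac{3433805}{4577178} \approx -0.7502$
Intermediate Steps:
$v = 1$ ($v = -1 + 2 = 1$)
$x{\left(k \right)} = 13$ ($x{\left(k \right)} = 1 \left(13 + k\right) - k = \left(13 + k\right) - k = 13$)
$\frac{x{\left(G \right)} - 3433818}{N{\left(2143 \right)} + 4575458} = \frac{13 - 3433818}{1720 + 4575458} = - \frac{3433805}{4577178}$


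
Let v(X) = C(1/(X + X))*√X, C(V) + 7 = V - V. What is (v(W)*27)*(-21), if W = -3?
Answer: 3969*I*√3 ≈ 6874.5*I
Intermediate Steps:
C(V) = -7 (C(V) = -7 + (V - V) = -7 + 0 = -7)
v(X) = -7*√X
(v(W)*27)*(-21) = (-7*I*√3*27)*(-21) = -189*I*√3*(-21) = 3969*I*√3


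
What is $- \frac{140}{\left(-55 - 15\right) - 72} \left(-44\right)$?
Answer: $- \frac{3080}{71} \approx -43.38$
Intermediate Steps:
$- \frac{140}{\left(-55 - 15\right) - 72} \left(-44\right) = - \frac{140}{-70 - 72} \left(-44\right) = - \frac{140}{-142} \left(-44\right) = \left(-140\right) \left(- \frac{1}{142}\right) \left(-44\right) = \frac{70}{71} \left(-44\right) = - \frac{3080}{71}$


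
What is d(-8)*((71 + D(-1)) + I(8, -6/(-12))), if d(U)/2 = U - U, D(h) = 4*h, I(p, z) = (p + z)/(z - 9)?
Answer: 0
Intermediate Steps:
I(p, z) = (p + z)/(-9 + z)
d(U) = 0 (d(U) = 2*(U - U) = 2*0 = 0)
d(-8)*((71 + D(-1)) + I(8, -6/(-12))) = 0*((71 + 4*(-1)) + (8 - 6/(-12))/(-9 - 6/(-12))) = 0*((71 - 4) + (8 - 6*(-1/12))/(-9 - 6*(-1/12))) = 0*(67 + (8 + ½)/(-9 + ½)) = 0*(67 + (17/2)/(-17/2)) = 0*(67 - 2/17*17/2) = 0*(67 - 1) = 0*66 = 0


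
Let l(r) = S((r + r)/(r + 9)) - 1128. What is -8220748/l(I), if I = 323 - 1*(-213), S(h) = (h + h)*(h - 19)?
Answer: 610441918675/88736738 ≈ 6879.3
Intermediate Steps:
S(h) = 2*h*(-19 + h) (S(h) = (2*h)*(-19 + h) = 2*h*(-19 + h))
I = 536 (I = 323 + 213 = 536)
l(r) = -1128 + 4*r*(-19 + 2*r/(9 + r))/(9 + r) (l(r) = 2*((r + r)/(r + 9))*(-19 + (r + r)/(r + 9)) - 1128 = 2*((2*r)/(9 + r))*(-19 + (2*r)/(9 + r)) - 1128 = 2*(2*r/(9 + r))*(-19 + 2*r/(9 + r)) - 1128 = 4*r*(-19 + 2*r/(9 + r))/(9 + r) - 1128 = -1128 + 4*r*(-19 + 2*r/(9 + r))/(9 + r))
-8220748/l(I) = -8220748*(81 + 536**2 + 18*536)/(4*(-22842 - 5247*536 - 299*536**2)) = -8220748*(81 + 287296 + 9648)/(4*(-22842 - 2812392 - 299*287296)) = -8220748*297025/(4*(-22842 - 2812392 - 85901504)) = -8220748/(4*(1/297025)*(-88736738)) = -8220748/(-354946952/297025) = -8220748*(-297025/354946952) = 610441918675/88736738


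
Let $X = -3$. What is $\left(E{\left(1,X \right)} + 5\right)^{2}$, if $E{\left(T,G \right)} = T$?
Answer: $36$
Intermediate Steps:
$\left(E{\left(1,X \right)} + 5\right)^{2} = \left(1 + 5\right)^{2} = 6^{2} = 36$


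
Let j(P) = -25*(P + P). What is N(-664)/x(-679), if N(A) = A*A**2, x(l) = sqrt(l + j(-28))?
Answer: -292754944*sqrt(721)/721 ≈ -1.0903e+7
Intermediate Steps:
j(P) = -50*P
x(l) = sqrt(1400 + l) (x(l) = sqrt(l - 50*(-28)) = sqrt(l + 1400) = sqrt(1400 + l))
N(A) = A**3
N(-664)/x(-679) = (-664)**3/(sqrt(1400 - 679)) = -292754944*sqrt(721)/721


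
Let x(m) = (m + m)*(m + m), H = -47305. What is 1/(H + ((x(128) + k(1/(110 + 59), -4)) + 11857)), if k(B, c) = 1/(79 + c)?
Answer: 75/2256601 ≈ 3.3236e-5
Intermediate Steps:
x(m) = 4*m² (x(m) = (2*m)*(2*m) = 4*m²)
1/(H + ((x(128) + k(1/(110 + 59), -4)) + 11857)) = 1/(-47305 + ((4*128² + 1/(79 - 4)) + 11857)) = 1/(-47305 + ((4*16384 + 1/75) + 11857)) = 1/(-47305 + ((65536 + 1/75) + 11857)) = 1/(-47305 + (4915201/75 + 11857)) = 1/(-47305 + 5804476/75) = 1/(2256601/75) = 75/2256601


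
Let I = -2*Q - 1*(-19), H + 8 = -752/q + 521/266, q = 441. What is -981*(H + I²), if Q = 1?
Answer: -513743705/1862 ≈ -2.7591e+5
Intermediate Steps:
H = -129817/16758 (H = -8 + (-752/441 + 521/266) = -8 + 4247/16758 = -129817/16758 ≈ -7.7466)
I = 17 (I = -2*1 - 1*(-19) = -2 + 19 = 17)
-981*(H + I²) = -981*(-129817/16758 + 17²) = -981*(-129817/16758 + 289) = -981*4713245/16758 = -513743705/1862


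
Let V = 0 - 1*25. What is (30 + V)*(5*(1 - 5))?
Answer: -100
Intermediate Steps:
V = -25 (V = 0 - 25 = -25)
(30 + V)*(5*(1 - 5)) = (30 - 25)*(5*(1 - 5)) = 5*(5*(-4)) = 5*(-20) = -100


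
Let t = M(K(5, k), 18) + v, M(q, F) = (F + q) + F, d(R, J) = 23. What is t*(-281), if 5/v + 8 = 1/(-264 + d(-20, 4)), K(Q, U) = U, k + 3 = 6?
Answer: -20801306/1929 ≈ -10783.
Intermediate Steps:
k = 3 (k = -3 + 6 = 3)
M(q, F) = q + 2*F
v = -1205/1929 (v = 5/(-8 + 1/(-264 + 23)) = 5/(-8 + 1/(-241)) = 5/(-8 - 1/241) = 5/(-1929/241) = 5*(-241/1929) = -1205/1929 ≈ -0.62468)
t = 74026/1929 (t = (3 + 2*18) - 1205/1929 = (3 + 36) - 1205/1929 = 39 - 1205/1929 = 74026/1929 ≈ 38.375)
t*(-281) = (74026/1929)*(-281) = -20801306/1929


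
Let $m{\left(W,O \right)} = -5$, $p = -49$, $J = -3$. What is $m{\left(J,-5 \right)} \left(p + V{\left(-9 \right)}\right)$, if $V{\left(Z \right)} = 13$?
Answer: $180$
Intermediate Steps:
$m{\left(J,-5 \right)} \left(p + V{\left(-9 \right)}\right) = - 5 \left(-49 + 13\right) = \left(-5\right) \left(-36\right) = 180$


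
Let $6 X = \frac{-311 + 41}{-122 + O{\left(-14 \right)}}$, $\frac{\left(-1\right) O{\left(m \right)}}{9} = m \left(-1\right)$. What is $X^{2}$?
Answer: $\frac{2025}{61504} \approx 0.032925$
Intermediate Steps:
$O{\left(m \right)} = 9 m$ ($O{\left(m \right)} = - 9 m \left(-1\right) = - 9 \left(- m\right) = 9 m$)
$X = \frac{45}{248}$ ($X = \frac{\left(-311 + 41\right) \frac{1}{-122 + 9 \left(-14\right)}}{6} = \frac{\left(-270\right) \frac{1}{-122 - 126}}{6} = \frac{\left(-270\right) \frac{1}{-248}}{6} = \frac{\left(-270\right) \left(- \frac{1}{248}\right)}{6} = \frac{1}{6} \cdot \frac{135}{124} = \frac{45}{248} \approx 0.18145$)
$X^{2} = \left(\frac{45}{248}\right)^{2} = \frac{2025}{61504}$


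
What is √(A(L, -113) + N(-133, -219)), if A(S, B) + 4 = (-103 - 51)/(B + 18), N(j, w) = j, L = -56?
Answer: 3*I*√135755/95 ≈ 11.635*I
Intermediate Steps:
A(S, B) = -4 - 154/(18 + B) (A(S, B) = -4 + (-103 - 51)/(B + 18) = -4 - 154/(18 + B))
√(A(L, -113) + N(-133, -219)) = √(2*(-113 - 2*(-113))/(18 - 113) - 133) = √(2*(-113 + 226)/(-95) - 133) = √(2*(-1/95)*113 - 133) = √(-226/95 - 133) = √(-12861/95) = 3*I*√135755/95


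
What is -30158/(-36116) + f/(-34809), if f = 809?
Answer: 510275989/628580922 ≈ 0.81179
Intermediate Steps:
-30158/(-36116) + f/(-34809) = -30158/(-36116) + 809/(-34809) = -30158*(-1/36116) + 809*(-1/34809) = 15079/18058 - 809/34809 = 510275989/628580922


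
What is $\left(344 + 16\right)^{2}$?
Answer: $129600$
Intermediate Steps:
$\left(344 + 16\right)^{2} = 360^{2} = 129600$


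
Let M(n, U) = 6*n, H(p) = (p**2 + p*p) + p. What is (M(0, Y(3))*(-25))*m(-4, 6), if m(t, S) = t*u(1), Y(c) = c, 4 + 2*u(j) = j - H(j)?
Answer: 0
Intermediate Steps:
H(p) = p + 2*p**2 (H(p) = (p**2 + p**2) + p = 2*p**2 + p = p + 2*p**2)
u(j) = -2 + j/2 - j*(1 + 2*j)/2 (u(j) = -2 + (j - j*(1 + 2*j))/2 = -2 + (j/2 - j*(1 + 2*j)/2) = -2 + j/2 - j*(1 + 2*j)/2)
m(t, S) = -3*t (m(t, S) = t*(-2 - 1*1**2) = t*(-2 - 1*1) = t*(-2 - 1) = t*(-3) = -3*t)
(M(0, Y(3))*(-25))*m(-4, 6) = ((6*0)*(-25))*(-3*(-4)) = (0*(-25))*12 = 0*12 = 0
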